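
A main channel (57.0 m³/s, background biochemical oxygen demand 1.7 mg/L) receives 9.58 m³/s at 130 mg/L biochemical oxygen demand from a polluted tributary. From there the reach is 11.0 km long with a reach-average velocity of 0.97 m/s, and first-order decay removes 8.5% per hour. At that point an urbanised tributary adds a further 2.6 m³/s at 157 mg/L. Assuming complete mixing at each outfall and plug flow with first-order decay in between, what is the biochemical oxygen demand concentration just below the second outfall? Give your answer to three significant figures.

Conservation of mass: C = (57.00·1.700 + 9.580·130.0) / 66.58 = 1342/66.58 = 20.16 mg/L; combined flow 66.58 m³/s.
Travel time t = 11.0·1000 / 0.97 = 11340 s = 3.150 h.
8.5%/h lost → k = −ln(1 − 0.085) = 0.08883 h⁻¹.
Decay over the reach: 20.16·exp(−kt) = 20.16·0.7559 = 15.24 mg/L.
At the second outfall, C = (66.58·15.24 + 2.600·157.0) / (66.58 + 2.600) = 20.57 mg/L.

20.6 mg/L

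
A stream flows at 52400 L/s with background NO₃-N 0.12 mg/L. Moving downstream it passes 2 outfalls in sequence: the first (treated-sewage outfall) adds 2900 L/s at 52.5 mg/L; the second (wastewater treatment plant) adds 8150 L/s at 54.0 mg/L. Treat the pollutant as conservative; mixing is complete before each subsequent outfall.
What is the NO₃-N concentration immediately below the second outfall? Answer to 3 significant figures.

Outfall 1: combined Q = 55300 L/s; C = (52400·0.1200 + 2900·52.50)/55300 = 2.867 mg/L.
Outfall 2: combined Q = 63450 L/s; C = (55300·2.867 + 8150·54.00)/63450 = 9.435 mg/L.

9.43 mg/L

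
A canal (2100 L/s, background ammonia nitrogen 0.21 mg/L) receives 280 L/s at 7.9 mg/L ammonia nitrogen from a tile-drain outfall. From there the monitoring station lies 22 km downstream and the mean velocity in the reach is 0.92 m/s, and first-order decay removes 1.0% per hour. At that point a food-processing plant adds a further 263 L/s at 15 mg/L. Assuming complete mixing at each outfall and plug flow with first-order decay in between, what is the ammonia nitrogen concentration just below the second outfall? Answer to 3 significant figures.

Flow-weighted average: C = (2100·0.2100 + 280.0·7.900) / 2380 = 2653/2380 = 1.115 mg/L; combined flow 2380 L/s.
Travel time t = 22·1000 / 0.92 = 23910 s = 6.643 h.
1.0%/h lost → k = −ln(1 − 0.01) = 0.01005 h⁻¹.
Applying C = C₀e^(−kt): 1.115 × 0.9354 = 1.043 mg/L.
Second outfall: C = (2380·1.043 + 263.0·15.00)/2643 = 2.432 mg/L.

2.43 mg/L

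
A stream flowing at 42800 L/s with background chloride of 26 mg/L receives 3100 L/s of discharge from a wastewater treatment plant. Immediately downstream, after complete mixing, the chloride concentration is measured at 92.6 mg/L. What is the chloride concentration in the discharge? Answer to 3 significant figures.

1010 mg/L

Mass balance: 42800·26.00 + 3100·Cₑ = 45900·92.60
→ Cₑ = (45900·92.60 − 42800·26.00) / 3100 = 1012 mg/L.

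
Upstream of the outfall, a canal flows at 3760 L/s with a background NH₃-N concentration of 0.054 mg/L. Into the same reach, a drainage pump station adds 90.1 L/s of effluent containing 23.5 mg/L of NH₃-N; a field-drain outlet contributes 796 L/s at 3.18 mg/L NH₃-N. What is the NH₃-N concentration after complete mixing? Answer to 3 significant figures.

Conservation of mass: C = (3760·0.05400 + 90.10·23.50 + 796.0·3.180) / 4646 = 4852/4646 = 1.044 mg/L.

1.04 mg/L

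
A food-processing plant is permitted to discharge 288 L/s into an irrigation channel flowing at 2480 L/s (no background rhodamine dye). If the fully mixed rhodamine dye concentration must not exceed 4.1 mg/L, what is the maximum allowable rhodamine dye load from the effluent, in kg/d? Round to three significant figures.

Mass balance at the limit: 2480·0 + 288.0·Cₑ = 2768·4.1 → Cₑ = 39.41 mg/L.
288.0 L/s = 0.2880 m³/s. Load = 0.2880 m³/s × 39.41 g/m³ × 86 400 s/d = 980.5 kg/d.

981 kg/d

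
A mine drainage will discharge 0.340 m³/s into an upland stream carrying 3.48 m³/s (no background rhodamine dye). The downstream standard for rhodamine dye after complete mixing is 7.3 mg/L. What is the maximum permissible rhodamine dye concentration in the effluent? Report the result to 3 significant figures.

At the limit, (Qr·Cr + Qe·Cₑ)/(Qr + Qe) = 7.3:
Cₑ = (3.820·7.3 − 3.480·0) / 0.3400 = 82.02 mg/L.

82.0 mg/L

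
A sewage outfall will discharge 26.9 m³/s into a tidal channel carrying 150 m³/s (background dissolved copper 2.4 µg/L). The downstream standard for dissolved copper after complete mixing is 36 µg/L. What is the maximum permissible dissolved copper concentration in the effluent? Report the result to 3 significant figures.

223 µg/L

At the limit, (Qr·Cr + Qe·Cₑ)/(Qr + Qe) = 36:
Cₑ = (176.9·36 − 150.0·2.400) / 26.90 = 223.4 µg/L.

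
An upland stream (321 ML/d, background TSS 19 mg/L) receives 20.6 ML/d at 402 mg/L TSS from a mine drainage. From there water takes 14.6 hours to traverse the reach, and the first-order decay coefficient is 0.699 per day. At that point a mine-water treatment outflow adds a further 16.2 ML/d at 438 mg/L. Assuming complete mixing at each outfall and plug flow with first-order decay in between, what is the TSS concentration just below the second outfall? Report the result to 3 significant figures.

After mixing, C = (321.0·19.00 + 20.60·402.0) / 341.6 = 14380/341.6 = 42.10 mg/L; combined flow 341.6 ML/d.
First-order decay: C = 42.10·exp(−k·t) = 42.10·0.6536 = 27.52 mg/L.
At the second outfall, C = (341.6·27.52 + 16.20·438.0) / (341.6 + 16.20) = 46.10 mg/L.

46.1 mg/L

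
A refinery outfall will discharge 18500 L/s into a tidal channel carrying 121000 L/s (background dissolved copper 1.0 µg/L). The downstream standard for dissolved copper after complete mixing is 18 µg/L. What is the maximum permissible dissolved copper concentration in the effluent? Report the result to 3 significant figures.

At the limit, (Qr·Cr + Qe·Cₑ)/(Qr + Qe) = 18:
Cₑ = (139500·18 − 121000·1.000) / 18500 = 129.2 µg/L.

129 µg/L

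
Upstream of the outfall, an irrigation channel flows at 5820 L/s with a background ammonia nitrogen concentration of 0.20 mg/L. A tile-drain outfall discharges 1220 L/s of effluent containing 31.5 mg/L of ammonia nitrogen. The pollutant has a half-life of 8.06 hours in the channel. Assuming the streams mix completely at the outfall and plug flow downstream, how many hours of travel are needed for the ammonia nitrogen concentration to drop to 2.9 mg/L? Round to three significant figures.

7.70 h

Mixed concentration C = ΣQC/ΣQ = (5820·0.2000 + 1220·31.50) / 7040 = 39590/7040 = 5.624 mg/L.
Half-life 8.06 h → k = ln 2 / 8.06 = 0.08600 h⁻¹ = 2.064 d⁻¹.
5.624·exp(−k·t) = 2.9 → t = ln(5.624/2.9)/k = 27730 s = 7.702 h.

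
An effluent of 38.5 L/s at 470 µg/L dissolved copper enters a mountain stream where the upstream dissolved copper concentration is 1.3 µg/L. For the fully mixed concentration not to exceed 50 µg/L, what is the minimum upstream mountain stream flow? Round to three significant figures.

Set C_mix = 50: (Q·1.300 + 38.50·470.0) / (Q + 38.50) = 50
→ Q = 38.50·(470.0 − 50)/(50 − 1.300) = 332.0 L/s.

332 L/s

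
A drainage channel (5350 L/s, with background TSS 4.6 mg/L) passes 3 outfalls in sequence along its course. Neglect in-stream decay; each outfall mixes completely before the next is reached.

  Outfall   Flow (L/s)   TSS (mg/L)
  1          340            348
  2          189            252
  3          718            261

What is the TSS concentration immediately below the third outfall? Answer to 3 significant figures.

Outfall 1: combined Q = 5690 L/s; C = (5350·4.600 + 340.0·348.0)/5690 = 25.12 mg/L.
Outfall 2: combined Q = 5879 L/s; C = (5690·25.12 + 189.0·252.0)/5879 = 32.41 mg/L.
Outfall 3: combined Q = 6597 L/s; C = (5879·32.41 + 718.0·261.0)/6597 = 57.29 mg/L.

57.3 mg/L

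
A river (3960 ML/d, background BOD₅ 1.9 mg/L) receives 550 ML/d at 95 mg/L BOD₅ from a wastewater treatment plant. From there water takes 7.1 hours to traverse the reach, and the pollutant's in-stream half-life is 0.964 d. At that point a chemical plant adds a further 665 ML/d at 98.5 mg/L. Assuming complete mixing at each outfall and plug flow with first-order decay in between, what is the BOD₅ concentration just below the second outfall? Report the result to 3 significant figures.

22.0 mg/L

After mixing, C = (3960·1.900 + 550.0·95.00) / 4510 = 59770/4510 = 13.25 mg/L; combined flow 4510 ML/d.
Half-life 0.964 d → k = ln 2 / 0.964 = 0.7190 d⁻¹.
First-order decay: C = 13.25·exp(−k·t) = 13.25·0.8084 = 10.71 mg/L.
Second outfall: C = (4510·10.71 + 665.0·98.50)/5175 = 21.99 mg/L.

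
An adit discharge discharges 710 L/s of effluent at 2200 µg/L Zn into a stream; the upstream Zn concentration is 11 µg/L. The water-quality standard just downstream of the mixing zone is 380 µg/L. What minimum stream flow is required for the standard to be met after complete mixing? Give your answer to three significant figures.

3500 L/s

Set C_mix = 380: (Q·11.00 + 710.0·2200) / (Q + 710.0) = 380
→ Q = 710.0·(2200 − 380)/(380 − 11.00) = 3502 L/s.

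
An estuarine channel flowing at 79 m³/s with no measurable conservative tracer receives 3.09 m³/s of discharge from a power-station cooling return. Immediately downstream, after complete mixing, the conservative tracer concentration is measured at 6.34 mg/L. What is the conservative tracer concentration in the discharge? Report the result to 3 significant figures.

168 mg/L

Mass balance: 79.00·0 + 3.090·Cₑ = 82.09·6.340
→ Cₑ = (82.09·6.340 − 79.00·0) / 3.090 = 168.4 mg/L.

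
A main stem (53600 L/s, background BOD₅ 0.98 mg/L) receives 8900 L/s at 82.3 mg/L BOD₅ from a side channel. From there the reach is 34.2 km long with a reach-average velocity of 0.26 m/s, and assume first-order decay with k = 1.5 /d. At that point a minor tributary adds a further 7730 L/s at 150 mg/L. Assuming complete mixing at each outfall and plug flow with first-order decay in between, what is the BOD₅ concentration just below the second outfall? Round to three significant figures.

Flow-weighted average: C = (53600·0.9800 + 8900·82.30) / 62500 = 785000/62500 = 12.56 mg/L; combined flow 62500 L/s.
Travel time t = 34.2·1000 / 0.26 = 131500 s = 36.54 h.
After decay, C = 12.56 × e^(−kt) = 12.56 × 0.1019 = 1.280 mg/L.
Second outfall: C = (62500·1.280 + 7730·150.0)/70230 = 17.65 mg/L.

17.6 mg/L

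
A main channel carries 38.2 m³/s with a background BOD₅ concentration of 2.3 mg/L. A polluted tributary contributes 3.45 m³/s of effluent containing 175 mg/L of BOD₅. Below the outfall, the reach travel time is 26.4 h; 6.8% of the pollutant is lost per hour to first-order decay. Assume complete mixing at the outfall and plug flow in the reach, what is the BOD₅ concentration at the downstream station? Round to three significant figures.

2.59 mg/L

Flow-weighted average: C = (38.20·2.300 + 3.450·175.0) / 41.65 = 691.6/41.65 = 16.61 mg/L.
6.8%/h lost → k = −ln(1 − 0.068) = 0.07042 h⁻¹.
After decay, C = 16.61 × e^(−kt) = 16.61 × 0.1558 = 2.587 mg/L.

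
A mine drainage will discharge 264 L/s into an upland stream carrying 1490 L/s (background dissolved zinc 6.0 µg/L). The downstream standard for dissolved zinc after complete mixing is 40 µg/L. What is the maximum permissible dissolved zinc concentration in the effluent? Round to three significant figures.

232 µg/L

At the limit, (Qr·Cr + Qe·Cₑ)/(Qr + Qe) = 40:
Cₑ = (1754·40 − 1490·6.000) / 264.0 = 231.9 µg/L.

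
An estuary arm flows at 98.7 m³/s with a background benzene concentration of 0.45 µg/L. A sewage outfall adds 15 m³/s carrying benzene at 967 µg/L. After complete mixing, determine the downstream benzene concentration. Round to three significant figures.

128 µg/L

After mixing, C = (98.70·0.4500 + 15.00·967.0) / 113.7 = 14550/113.7 = 128.0 µg/L.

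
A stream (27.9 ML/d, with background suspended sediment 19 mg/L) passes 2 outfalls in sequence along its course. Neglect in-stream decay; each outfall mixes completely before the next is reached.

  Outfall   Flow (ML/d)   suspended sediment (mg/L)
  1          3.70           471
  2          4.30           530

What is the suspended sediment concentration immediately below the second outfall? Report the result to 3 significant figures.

127 mg/L

Below outfall 1: Q → 31.60 ML/d, C = (27.90·19.00 + 3.700·471.0)/31.60 = 71.92 mg/L.
Below outfall 2: Q → 35.90 ML/d, C = (31.60·71.92 + 4.300·530.0)/35.90 = 126.8 mg/L.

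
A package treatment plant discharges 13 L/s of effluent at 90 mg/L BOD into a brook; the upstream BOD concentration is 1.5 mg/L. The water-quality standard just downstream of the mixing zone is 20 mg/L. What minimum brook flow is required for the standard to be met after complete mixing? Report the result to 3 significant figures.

49.2 L/s

Set C_mix = 20: (Q·1.500 + 13.00·90.00) / (Q + 13.00) = 20
→ Q = 13.00·(90.00 − 20)/(20 − 1.500) = 49.19 L/s.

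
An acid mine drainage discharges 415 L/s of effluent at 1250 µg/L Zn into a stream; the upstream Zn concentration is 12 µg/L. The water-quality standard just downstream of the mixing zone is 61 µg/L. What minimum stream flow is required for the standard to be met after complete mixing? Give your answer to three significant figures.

10100 L/s

Set C_mix = 61: (Q·12.00 + 415.0·1250) / (Q + 415.0) = 61
→ Q = 415.0·(1250 − 61)/(61 − 12.00) = 10070 L/s.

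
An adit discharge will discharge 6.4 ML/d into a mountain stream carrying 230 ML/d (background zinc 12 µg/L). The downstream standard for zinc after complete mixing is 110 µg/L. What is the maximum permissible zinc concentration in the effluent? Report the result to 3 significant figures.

At the limit, (Qr·Cr + Qe·Cₑ)/(Qr + Qe) = 110:
Cₑ = (236.4·110 − 230.0·12.00) / 6.400 = 3632 µg/L.

3630 µg/L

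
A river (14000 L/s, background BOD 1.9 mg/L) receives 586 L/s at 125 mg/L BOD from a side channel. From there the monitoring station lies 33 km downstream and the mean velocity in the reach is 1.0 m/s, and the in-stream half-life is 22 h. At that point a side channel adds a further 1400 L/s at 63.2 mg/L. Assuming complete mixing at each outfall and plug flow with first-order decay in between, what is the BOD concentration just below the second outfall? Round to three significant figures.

10.2 mg/L

Flow-weighted average: C = (14000·1.900 + 586.0·125.0) / 14590 = 99850/14590 = 6.846 mg/L; combined flow 14590 L/s.
Travel time t = 33·1000 / 1.0 = 33000 s = 9.167 h.
Half-life 22 h → k = ln 2 / 22 = 0.03151 h⁻¹ = 0.7562 d⁻¹.
Applying C = C₀e^(−kt): 6.846 × 0.7492 = 5.128 mg/L.
Second outfall: C = (14590·5.128 + 1400·63.20)/15990 = 10.21 mg/L.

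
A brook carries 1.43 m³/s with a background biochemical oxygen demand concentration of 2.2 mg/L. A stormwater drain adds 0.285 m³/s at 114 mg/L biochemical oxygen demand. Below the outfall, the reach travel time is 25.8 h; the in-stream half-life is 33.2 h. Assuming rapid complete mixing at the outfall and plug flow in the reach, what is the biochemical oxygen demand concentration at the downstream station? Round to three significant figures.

Mixed concentration C = ΣQC/ΣQ = (1.430·2.200 + 0.2850·114.0) / 1.715 = 35.64/1.715 = 20.78 mg/L.
Half-life 33.2 h → k = ln 2 / 33.2 = 0.02088 h⁻¹ = 0.5011 d⁻¹.
First-order decay: C = 20.78·exp(−k·t) = 20.78·0.5835 = 12.13 mg/L.

12.1 mg/L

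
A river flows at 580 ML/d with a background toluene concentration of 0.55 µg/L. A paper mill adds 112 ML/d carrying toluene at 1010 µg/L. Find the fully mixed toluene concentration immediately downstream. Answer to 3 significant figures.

164 µg/L

Mass balance: C = (580.0·0.5500 + 112.0·1010) / 692.0 = 113400/692.0 = 163.9 µg/L.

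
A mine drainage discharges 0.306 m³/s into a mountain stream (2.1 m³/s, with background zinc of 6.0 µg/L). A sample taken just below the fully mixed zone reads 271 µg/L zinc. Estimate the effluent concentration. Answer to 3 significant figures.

Mass balance: 2.100·6.000 + 0.3060·Cₑ = 2.406·271.0
→ Cₑ = (2.406·271.0 − 2.100·6.000) / 0.3060 = 2090 µg/L.

2090 µg/L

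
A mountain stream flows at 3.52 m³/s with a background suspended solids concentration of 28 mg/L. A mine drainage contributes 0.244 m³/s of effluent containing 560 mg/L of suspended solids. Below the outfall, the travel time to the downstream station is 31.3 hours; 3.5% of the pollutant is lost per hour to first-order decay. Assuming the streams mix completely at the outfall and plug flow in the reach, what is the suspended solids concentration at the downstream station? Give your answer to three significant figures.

20.5 mg/L

Flow-weighted average: C = (3.520·28.00 + 0.2440·560.0) / 3.764 = 235.2/3.764 = 62.49 mg/L.
3.5%/h lost → k = −ln(1 − 0.035) = 0.03563 h⁻¹.
Applying C = C₀e^(−kt): 62.49 × 0.3279 = 20.49 mg/L.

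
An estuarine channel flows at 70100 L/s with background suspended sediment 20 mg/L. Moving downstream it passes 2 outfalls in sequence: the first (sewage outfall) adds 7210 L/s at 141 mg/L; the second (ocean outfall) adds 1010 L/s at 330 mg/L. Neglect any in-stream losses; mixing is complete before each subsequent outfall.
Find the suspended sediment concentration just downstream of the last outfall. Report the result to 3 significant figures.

35.1 mg/L

Outfall 1: combined Q = 77310 L/s; C = (70100·20.00 + 7210·141.0)/77310 = 31.28 mg/L.
Outfall 2: combined Q = 78320 L/s; C = (77310·31.28 + 1010·330.0)/78320 = 35.14 mg/L.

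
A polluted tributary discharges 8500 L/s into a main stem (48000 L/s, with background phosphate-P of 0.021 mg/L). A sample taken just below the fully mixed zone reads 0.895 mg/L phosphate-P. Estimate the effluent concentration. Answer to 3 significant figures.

Mass balance: 48000·0.02100 + 8500·Cₑ = 56500·0.8950
→ Cₑ = (56500·0.8950 − 48000·0.02100) / 8500 = 5.831 mg/L.

5.83 mg/L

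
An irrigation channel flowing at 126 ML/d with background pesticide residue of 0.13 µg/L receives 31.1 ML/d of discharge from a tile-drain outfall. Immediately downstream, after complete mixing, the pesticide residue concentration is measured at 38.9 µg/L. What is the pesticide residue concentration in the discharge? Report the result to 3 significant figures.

196 µg/L

Mass balance: 126.0·0.1300 + 31.10·Cₑ = 157.1·38.90
→ Cₑ = (157.1·38.90 − 126.0·0.1300) / 31.10 = 196.0 µg/L.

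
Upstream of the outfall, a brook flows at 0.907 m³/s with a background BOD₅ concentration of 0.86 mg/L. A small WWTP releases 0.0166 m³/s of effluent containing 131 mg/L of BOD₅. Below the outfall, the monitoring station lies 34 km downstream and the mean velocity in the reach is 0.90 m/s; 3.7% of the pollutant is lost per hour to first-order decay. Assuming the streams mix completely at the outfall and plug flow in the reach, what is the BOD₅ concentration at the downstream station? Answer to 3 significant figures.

2.15 mg/L

Conservation of mass: C = (0.9070·0.8600 + 0.01660·131.0) / 0.9236 = 2.955/0.9236 = 3.199 mg/L.
Travel time t = 34·1000 / 0.90 = 37780 s = 10.49 h.
3.7%/h lost → k = −ln(1 − 0.037) = 0.03770 h⁻¹.
Decay over the reach: 3.199·exp(−kt) = 3.199·0.6733 = 2.154 mg/L.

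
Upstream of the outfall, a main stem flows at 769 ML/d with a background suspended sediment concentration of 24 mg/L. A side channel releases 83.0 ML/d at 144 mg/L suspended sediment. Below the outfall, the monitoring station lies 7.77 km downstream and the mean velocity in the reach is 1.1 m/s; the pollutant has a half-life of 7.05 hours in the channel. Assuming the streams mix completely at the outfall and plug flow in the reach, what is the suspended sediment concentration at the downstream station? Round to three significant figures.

29.4 mg/L

Flow-weighted average: C = (769.0·24.00 + 83.00·144.0) / 852.0 = 30410/852.0 = 35.69 mg/L.
Travel time t = 7.77·1000 / 1.1 = 7064 s = 1.962 h.
Half-life 7.05 h → k = ln 2 / 7.05 = 0.09832 h⁻¹ = 2.360 d⁻¹.
Decay over the reach: 35.69·exp(−kt) = 35.69·0.8246 = 29.43 mg/L.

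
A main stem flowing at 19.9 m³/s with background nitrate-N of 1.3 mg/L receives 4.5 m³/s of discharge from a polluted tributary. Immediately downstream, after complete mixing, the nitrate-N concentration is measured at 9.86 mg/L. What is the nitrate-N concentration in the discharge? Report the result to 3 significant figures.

Mass balance: 19.90·1.300 + 4.500·Cₑ = 24.40·9.860
→ Cₑ = (24.40·9.860 − 19.90·1.300) / 4.500 = 47.71 mg/L.

47.7 mg/L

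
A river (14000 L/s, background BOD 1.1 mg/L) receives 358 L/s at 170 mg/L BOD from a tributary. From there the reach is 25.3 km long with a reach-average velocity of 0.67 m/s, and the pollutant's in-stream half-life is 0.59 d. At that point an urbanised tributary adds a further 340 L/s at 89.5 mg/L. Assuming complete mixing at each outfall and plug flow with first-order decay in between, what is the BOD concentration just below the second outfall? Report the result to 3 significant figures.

5.18 mg/L

Mass balance: C = (14000·1.100 + 358.0·170.0) / 14360 = 76260/14360 = 5.311 mg/L; combined flow 14360 L/s.
Travel time t = 25.3·1000 / 0.67 = 37760 s = 10.49 h.
Half-life 0.59 d → k = ln 2 / 0.59 = 1.175 d⁻¹.
After decay, C = 5.311 × e^(−kt) = 5.311 × 0.5984 = 3.178 mg/L.
At the second outfall, C = (14360·3.178 + 340.0·89.50) / (14360 + 340.0) = 5.175 mg/L.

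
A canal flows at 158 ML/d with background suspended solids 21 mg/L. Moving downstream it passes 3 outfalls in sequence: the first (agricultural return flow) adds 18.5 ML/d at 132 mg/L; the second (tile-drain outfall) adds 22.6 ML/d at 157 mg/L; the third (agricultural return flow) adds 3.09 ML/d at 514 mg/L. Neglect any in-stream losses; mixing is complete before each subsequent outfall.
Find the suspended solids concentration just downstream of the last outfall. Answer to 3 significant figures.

53.9 mg/L

Outfall 1: combined Q = 176.5 ML/d; C = (158.0·21.00 + 18.50·132.0)/176.5 = 32.63 mg/L.
Outfall 2: combined Q = 199.1 ML/d; C = (176.5·32.63 + 22.60·157.0)/199.1 = 46.75 mg/L.
Outfall 3: combined Q = 202.2 ML/d; C = (199.1·46.75 + 3.090·514.0)/202.2 = 53.89 mg/L.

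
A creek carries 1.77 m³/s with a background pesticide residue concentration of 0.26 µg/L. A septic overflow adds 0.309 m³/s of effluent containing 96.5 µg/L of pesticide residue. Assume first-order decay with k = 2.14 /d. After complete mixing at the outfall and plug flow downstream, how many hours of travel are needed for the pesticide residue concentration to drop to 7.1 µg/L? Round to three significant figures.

Mixed concentration C = ΣQC/ΣQ = (1.770·0.2600 + 0.3090·96.50) / 2.079 = 30.28/2.079 = 14.56 µg/L.
14.56·exp(−k·t) = 7.1 → t = ln(14.56/7.1)/k = 29010 s = 8.058 h.

8.06 h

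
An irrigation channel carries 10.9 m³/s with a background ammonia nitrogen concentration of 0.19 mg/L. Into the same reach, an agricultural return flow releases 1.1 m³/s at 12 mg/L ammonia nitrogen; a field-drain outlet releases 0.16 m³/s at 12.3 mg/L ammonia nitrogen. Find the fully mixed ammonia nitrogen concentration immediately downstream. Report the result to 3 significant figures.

After mixing, C = (10.90·0.1900 + 1.100·12.00 + 0.1600·12.30) / 12.16 = 17.24/12.16 = 1.418 mg/L.

1.42 mg/L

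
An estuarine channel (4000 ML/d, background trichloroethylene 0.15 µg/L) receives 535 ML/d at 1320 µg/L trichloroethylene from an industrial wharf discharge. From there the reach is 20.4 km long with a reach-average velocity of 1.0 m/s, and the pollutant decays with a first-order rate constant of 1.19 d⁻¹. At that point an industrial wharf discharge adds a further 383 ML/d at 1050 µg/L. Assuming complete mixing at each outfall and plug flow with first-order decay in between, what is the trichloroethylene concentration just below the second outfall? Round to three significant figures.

Mass balance: C = (4000·0.1500 + 535.0·1320) / 4535 = 706800/4535 = 155.9 µg/L; combined flow 4535 ML/d.
Travel time t = 20.4·1000 / 1.0 = 20400 s = 5.667 h.
Applying C = C₀e^(−kt): 155.9 × 0.7550 = 117.7 µg/L.
At the second outfall, C = (4535·117.7 + 383.0·1050) / (4535 + 383.0) = 190.3 µg/L.

190 µg/L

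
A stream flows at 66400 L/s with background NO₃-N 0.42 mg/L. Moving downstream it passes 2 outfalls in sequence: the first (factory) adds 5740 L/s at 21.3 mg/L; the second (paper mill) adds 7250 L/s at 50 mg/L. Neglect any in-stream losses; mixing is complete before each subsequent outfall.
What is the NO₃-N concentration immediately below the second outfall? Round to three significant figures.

6.46 mg/L

After outfall 1: Q = 66400 + 5740 = 72140 L/s; C = (66400·0.4200 + 5740·21.30)/72140 = 2.081 mg/L.
After outfall 2: Q = 72140 + 7250 = 79390 L/s; C = (72140·2.081 + 7250·50.00)/79390 = 6.457 mg/L.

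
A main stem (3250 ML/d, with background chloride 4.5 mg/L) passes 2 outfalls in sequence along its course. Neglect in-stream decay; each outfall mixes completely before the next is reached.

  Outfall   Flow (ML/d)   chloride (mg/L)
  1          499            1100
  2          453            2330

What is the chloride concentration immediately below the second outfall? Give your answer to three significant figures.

385 mg/L

After outfall 1: Q = 3250 + 499.0 = 3749 ML/d; C = (3250·4.500 + 499.0·1100)/3749 = 150.3 mg/L.
After outfall 2: Q = 3749 + 453.0 = 4202 ML/d; C = (3749·150.3 + 453.0·2330)/4202 = 385.3 mg/L.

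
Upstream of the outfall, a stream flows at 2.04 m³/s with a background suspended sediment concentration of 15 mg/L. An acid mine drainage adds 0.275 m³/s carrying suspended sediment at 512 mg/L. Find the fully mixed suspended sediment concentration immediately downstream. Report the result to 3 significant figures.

Mixed concentration C = ΣQC/ΣQ = (2.040·15.00 + 0.2750·512.0) / 2.315 = 171.4/2.315 = 74.04 mg/L.

74.0 mg/L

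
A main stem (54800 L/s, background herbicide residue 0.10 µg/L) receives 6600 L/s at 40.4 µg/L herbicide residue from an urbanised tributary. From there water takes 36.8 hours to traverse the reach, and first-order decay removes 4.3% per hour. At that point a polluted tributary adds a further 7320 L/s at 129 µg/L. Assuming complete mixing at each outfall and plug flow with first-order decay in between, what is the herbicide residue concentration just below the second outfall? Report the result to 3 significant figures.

Mass balance: C = (54800·0.1000 + 6600·40.40) / 61400 = 272100/61400 = 4.432 µg/L; combined flow 61400 L/s.
4.3%/h lost → k = −ln(1 − 0.043) = 0.04395 h⁻¹.
First-order decay: C = 4.432·exp(−k·t) = 4.432·0.1984 = 0.8793 µg/L.
At the second outfall, C = (61400·0.8793 + 7320·129.0) / (61400 + 7320) = 14.53 µg/L.

14.5 µg/L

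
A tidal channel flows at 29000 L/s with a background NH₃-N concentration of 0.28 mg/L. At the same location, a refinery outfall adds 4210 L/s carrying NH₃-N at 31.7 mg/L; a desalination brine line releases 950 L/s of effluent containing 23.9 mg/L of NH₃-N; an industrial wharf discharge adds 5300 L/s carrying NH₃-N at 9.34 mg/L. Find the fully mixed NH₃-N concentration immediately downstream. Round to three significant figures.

Mixed concentration C = ΣQC/ΣQ = (29000·0.2800 + 4210·31.70 + 950.0·23.90 + 5300·9.340) / 39460 = 213800/39460 = 5.418 mg/L.

5.42 mg/L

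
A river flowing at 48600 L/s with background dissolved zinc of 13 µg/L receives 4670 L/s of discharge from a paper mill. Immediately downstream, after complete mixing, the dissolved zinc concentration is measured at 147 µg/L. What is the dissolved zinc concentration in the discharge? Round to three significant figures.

1540 µg/L

Mass balance: 48600·13.00 + 4670·Cₑ = 53270·147.0
→ Cₑ = (53270·147.0 − 48600·13.00) / 4670 = 1542 µg/L.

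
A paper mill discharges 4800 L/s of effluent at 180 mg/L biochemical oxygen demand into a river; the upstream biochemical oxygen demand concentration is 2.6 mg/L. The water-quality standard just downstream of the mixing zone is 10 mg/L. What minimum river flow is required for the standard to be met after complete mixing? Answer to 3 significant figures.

110000 L/s

Set C_mix = 10: (Q·2.600 + 4800·180.0) / (Q + 4800) = 10
→ Q = 4800·(180.0 − 10)/(10 − 2.600) = 110300 L/s.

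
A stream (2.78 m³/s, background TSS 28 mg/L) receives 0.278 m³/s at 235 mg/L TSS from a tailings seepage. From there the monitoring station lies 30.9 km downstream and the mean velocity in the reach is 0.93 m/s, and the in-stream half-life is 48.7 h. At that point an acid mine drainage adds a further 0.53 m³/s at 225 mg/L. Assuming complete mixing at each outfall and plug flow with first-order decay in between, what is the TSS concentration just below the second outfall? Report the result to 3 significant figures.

68.2 mg/L

Mixed concentration C = ΣQC/ΣQ = (2.780·28.00 + 0.2780·235.0) / 3.058 = 143.2/3.058 = 46.82 mg/L; combined flow 3.058 m³/s.
Travel time t = 30.9·1000 / 0.93 = 33230 s = 9.229 h.
Half-life 48.7 h → k = ln 2 / 48.7 = 0.01423 h⁻¹ = 0.3416 d⁻¹.
After decay, C = 46.82 × e^(−kt) = 46.82 × 0.8769 = 41.05 mg/L.
At the second outfall, C = (3.058·41.05 + 0.5300·225.0) / (3.058 + 0.5300) = 68.23 mg/L.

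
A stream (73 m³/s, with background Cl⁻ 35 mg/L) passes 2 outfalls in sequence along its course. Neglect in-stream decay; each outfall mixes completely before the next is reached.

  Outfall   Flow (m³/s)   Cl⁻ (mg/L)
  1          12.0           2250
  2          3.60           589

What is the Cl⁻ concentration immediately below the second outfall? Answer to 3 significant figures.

Outfall 1: combined Q = 85.00 m³/s; C = (73.00·35.00 + 12.00·2250)/85.00 = 347.7 mg/L.
Outfall 2: combined Q = 88.60 m³/s; C = (85.00·347.7 + 3.600·589.0)/88.60 = 357.5 mg/L.

358 mg/L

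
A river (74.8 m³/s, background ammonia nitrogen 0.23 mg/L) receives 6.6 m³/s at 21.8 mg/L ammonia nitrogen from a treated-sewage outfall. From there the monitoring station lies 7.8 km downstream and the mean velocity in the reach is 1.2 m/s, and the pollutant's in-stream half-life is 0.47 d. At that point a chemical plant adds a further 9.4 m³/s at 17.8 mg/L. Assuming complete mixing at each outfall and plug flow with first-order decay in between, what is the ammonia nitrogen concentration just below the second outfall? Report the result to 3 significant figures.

Mass balance: C = (74.80·0.2300 + 6.600·21.80) / 81.40 = 161.1/81.40 = 1.979 mg/L; combined flow 81.40 m³/s.
Travel time t = 7.8·1000 / 1.2 = 6500 s = 1.806 h.
Half-life 0.47 d → k = ln 2 / 0.47 = 1.475 d⁻¹.
First-order decay: C = 1.979·exp(−k·t) = 1.979·0.8950 = 1.771 mg/L.
Second outfall: C = (81.40·1.771 + 9.400·17.80)/90.80 = 3.430 mg/L.

3.43 mg/L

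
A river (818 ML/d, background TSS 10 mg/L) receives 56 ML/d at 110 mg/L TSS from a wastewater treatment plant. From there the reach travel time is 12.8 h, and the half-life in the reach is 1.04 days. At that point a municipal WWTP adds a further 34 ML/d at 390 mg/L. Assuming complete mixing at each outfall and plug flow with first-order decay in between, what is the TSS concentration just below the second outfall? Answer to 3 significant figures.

Conservation of mass: C = (818.0·10.00 + 56.00·110.0) / 874.0 = 14340/874.0 = 16.41 mg/L; combined flow 874.0 ML/d.
Half-life 1.04 d → k = ln 2 / 1.04 = 0.6665 d⁻¹.
First-order decay: C = 16.41·exp(−k·t) = 16.41·0.7009 = 11.50 mg/L.
At the second outfall, C = (874.0·11.50 + 34.00·390.0) / (874.0 + 34.00) = 25.67 mg/L.

25.7 mg/L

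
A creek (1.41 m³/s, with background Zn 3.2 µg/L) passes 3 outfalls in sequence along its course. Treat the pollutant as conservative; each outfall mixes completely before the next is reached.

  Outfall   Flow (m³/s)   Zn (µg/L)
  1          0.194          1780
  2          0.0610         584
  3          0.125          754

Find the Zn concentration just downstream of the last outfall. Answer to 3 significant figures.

268 µg/L

After outfall 1: Q = 1.410 + 0.1940 = 1.604 m³/s; C = (1.410·3.200 + 0.1940·1780)/1.604 = 218.1 µg/L.
After outfall 2: Q = 1.604 + 0.06100 = 1.665 m³/s; C = (1.604·218.1 + 0.06100·584.0)/1.665 = 231.5 µg/L.
After outfall 3: Q = 1.665 + 0.1250 = 1.790 m³/s; C = (1.665·231.5 + 0.1250·754.0)/1.790 = 268.0 µg/L.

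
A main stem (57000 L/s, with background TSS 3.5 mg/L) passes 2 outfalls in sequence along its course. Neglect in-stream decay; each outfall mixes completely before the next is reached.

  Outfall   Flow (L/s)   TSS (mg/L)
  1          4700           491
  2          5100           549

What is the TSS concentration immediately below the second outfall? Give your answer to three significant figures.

79.4 mg/L

Below outfall 1: Q → 61700 L/s, C = (57000·3.500 + 4700·491.0)/61700 = 40.64 mg/L.
Below outfall 2: Q → 66800 L/s, C = (61700·40.64 + 5100·549.0)/66800 = 79.45 mg/L.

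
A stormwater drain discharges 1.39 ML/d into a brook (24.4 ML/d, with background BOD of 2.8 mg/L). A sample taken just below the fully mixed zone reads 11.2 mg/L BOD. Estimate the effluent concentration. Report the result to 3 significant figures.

Mass balance: 24.40·2.800 + 1.390·Cₑ = 25.79·11.20
→ Cₑ = (25.79·11.20 − 24.40·2.800) / 1.390 = 158.7 mg/L.

159 mg/L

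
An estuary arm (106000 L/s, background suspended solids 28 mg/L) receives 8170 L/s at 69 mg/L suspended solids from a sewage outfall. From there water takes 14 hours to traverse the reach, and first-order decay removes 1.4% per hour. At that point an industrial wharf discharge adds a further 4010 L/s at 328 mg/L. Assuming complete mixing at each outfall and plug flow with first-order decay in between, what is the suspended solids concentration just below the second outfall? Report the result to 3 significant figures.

Flow-weighted average: C = (106000·28.00 + 8170·69.00) / 114200 = 3532000/114200 = 30.93 mg/L; combined flow 114200 L/s.
1.4%/h lost → k = −ln(1 − 0.014) = 0.01410 h⁻¹.
Decay over the reach: 30.93·exp(−kt) = 30.93·0.8209 = 25.39 mg/L.
At the second outfall, C = (114200·25.39 + 4010·328.0) / (114200 + 4010) = 35.66 mg/L.

35.7 mg/L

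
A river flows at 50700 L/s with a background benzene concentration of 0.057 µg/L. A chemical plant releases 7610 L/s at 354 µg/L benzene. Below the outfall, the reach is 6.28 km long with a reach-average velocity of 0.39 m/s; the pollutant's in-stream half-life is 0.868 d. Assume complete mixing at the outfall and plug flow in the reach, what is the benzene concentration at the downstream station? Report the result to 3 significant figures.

Flow-weighted average: C = (50700·0.05700 + 7610·354.0) / 58310 = 2697000/58310 = 46.25 µg/L.
Travel time t = 6.28·1000 / 0.39 = 16100 s = 4.473 h.
Half-life 0.868 d → k = ln 2 / 0.868 = 0.7986 d⁻¹.
Applying C = C₀e^(−kt): 46.25 × 0.8617 = 39.85 µg/L.

39.9 µg/L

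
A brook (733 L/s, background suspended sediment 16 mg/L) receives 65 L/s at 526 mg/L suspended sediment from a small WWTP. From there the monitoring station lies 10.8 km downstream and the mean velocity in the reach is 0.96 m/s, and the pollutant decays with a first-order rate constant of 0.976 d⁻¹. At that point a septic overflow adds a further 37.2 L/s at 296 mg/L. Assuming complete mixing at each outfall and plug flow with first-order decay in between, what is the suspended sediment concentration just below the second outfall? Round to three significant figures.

61.6 mg/L

Mixed concentration C = ΣQC/ΣQ = (733.0·16.00 + 65.00·526.0) / 798.0 = 45920/798.0 = 57.54 mg/L; combined flow 798.0 L/s.
Travel time t = 10.8·1000 / 0.96 = 11250 s = 3.125 h.
First-order decay: C = 57.54·exp(−k·t) = 57.54·0.8807 = 50.67 mg/L.
Second outfall: C = (798.0·50.67 + 37.20·296.0)/835.2 = 61.60 mg/L.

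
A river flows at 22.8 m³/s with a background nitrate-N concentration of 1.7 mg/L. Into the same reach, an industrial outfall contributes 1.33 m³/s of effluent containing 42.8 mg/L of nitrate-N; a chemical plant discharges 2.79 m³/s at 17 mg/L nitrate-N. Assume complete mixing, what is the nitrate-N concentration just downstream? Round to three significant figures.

5.32 mg/L

Flow-weighted average: C = (22.80·1.700 + 1.330·42.80 + 2.790·17.00) / 26.92 = 143.1/26.92 = 5.316 mg/L.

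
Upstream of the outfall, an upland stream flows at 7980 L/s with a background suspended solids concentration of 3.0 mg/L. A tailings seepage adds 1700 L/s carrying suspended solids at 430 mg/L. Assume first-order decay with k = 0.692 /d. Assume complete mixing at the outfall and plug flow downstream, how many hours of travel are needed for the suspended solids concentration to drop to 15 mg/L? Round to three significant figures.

Flow-weighted average: C = (7980·3.000 + 1700·430.0) / 9680 = 754900/9680 = 77.99 mg/L.
77.99·exp(−k·t) = 15 → t = ln(77.99/15)/k = 205800 s = 57.17 h.

57.2 h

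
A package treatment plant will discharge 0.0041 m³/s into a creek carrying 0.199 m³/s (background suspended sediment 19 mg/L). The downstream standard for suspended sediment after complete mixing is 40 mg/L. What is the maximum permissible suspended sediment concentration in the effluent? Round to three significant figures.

1060 mg/L

At the limit, (Qr·Cr + Qe·Cₑ)/(Qr + Qe) = 40:
Cₑ = (0.2031·40 − 0.1990·19.00) / 0.004100 = 1059 mg/L.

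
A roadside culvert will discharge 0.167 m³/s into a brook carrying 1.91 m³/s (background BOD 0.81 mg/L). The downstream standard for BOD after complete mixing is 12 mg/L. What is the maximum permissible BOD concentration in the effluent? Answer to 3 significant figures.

140 mg/L

At the limit, (Qr·Cr + Qe·Cₑ)/(Qr + Qe) = 12:
Cₑ = (2.077·12 − 1.910·0.8100) / 0.1670 = 140.0 mg/L.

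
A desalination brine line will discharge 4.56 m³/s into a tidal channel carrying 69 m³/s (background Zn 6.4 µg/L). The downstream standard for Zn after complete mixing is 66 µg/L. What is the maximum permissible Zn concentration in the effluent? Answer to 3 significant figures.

968 µg/L

At the limit, (Qr·Cr + Qe·Cₑ)/(Qr + Qe) = 66:
Cₑ = (73.56·66 − 69.00·6.400) / 4.560 = 967.8 µg/L.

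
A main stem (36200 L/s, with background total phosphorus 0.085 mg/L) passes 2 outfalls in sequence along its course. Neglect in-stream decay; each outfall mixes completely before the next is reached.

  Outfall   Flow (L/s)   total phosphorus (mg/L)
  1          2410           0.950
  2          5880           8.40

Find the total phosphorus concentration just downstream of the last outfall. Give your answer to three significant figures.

Outfall 1: combined Q = 38610 L/s; C = (36200·0.08500 + 2410·0.9500)/38610 = 0.1390 mg/L.
Outfall 2: combined Q = 44490 L/s; C = (38610·0.1390 + 5880·8.400)/44490 = 1.231 mg/L.

1.23 mg/L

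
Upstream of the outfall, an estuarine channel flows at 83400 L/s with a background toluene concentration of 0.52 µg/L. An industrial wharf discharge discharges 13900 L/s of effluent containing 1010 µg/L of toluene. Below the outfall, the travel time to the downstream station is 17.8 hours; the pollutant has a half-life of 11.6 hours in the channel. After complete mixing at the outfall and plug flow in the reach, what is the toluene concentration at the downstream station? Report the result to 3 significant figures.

After mixing, C = (83400·0.5200 + 13900·1010) / 97300 = 14080000/97300 = 144.7 µg/L.
Half-life 11.6 h → k = ln 2 / 11.6 = 0.05975 h⁻¹ = 1.434 d⁻¹.
After decay, C = 144.7 × e^(−kt) = 144.7 × 0.3452 = 49.96 µg/L.

50.0 µg/L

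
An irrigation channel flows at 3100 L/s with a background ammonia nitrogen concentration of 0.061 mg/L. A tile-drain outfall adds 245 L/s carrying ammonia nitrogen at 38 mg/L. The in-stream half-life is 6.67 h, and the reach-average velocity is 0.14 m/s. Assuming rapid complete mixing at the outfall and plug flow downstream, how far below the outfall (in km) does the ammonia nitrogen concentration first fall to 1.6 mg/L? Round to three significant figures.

Mixed concentration C = ΣQC/ΣQ = (3100·0.06100 + 245.0·38.00) / 3345 = 9499/3345 = 2.840 mg/L.
Half-life 6.67 h → k = ln 2 / 6.67 = 0.1039 h⁻¹ = 2.494 d⁻¹.
Set 2.840·exp(−k·t) = 1.6 → t = ln(2.840/1.6)/k = 19880 s = 5.521 h.
Distance = v·t = 0.14·19880 = 2783 m = 2.783 km.

2.78 km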